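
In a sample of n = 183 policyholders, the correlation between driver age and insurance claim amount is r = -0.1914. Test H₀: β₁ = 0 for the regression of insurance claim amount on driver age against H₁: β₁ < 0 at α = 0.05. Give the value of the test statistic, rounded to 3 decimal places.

t = -2.624

t = r·√(n − 2)/√(1 − r²) = -0.1914·√181/√0.963366 = -2.624.
df = n − 2 = 181.
One-sided p ≈ 0.0047, which is < 0.05, so reject H₀.
There is evidence of a linear association between driver age and insurance claim amount.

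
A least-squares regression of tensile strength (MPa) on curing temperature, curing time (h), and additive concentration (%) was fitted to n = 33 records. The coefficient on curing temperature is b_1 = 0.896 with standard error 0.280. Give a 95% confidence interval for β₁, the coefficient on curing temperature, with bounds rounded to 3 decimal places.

(0.323, 1.469)

df = n − k − 1 = 33 − 3 − 1 = 29.
t* = t_{0.025, 29} = 2.04523.
Margin = t* × SE = 2.04523 × 0.280 = 0.57266.
CI: 0.896 ± 0.57266 → (0.323, 1.469).
With 95% confidence, each one-unit increase in curing temperature is associated with a change of between 0.323 and 1.469 MPa in tensile strength, holding the other predictors fixed.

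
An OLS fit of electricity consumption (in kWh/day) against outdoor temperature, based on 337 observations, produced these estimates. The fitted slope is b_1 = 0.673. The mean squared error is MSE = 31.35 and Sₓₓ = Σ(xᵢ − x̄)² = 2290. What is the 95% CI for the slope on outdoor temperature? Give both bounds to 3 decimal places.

(0.443, 0.903)

SE(b_1) = √(MSE/Sₓₓ) = √(31.35/2290) = 0.117004.
df = n − 2 = 335.
t* = t_{0.025, 335} = 1.967071.
Margin = t* × SE = 1.967071 × 0.117004 = 0.23016.
CI: 0.673 ± 0.23016 → (0.443, 0.903).
With 95% confidence, each one-unit increase in outdoor temperature is associated with a change of between 0.443 and 0.903 kWh/day in electricity consumption.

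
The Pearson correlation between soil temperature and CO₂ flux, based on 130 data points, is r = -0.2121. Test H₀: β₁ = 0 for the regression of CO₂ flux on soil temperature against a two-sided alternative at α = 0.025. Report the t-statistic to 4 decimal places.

t = -2.4555

t = r·√(n − 2)/√(1 − r²) = -0.2121·√128/√0.955014 = -2.4555.
df = n − 2 = 128.
Two-sided p ≈ 0.0154, which is < 0.025, so reject H₀.
There is evidence of a linear association between soil temperature and CO₂ flux.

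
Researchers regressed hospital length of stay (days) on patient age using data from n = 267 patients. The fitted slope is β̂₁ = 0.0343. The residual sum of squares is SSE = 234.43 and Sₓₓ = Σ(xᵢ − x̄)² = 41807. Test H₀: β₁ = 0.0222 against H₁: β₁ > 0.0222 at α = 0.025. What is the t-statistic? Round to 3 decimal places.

t = 2.630

MSE = SSE/(n − 2) = 234.43/265 = 0.884642.
SE(β̂₁) = √(MSE/Sₓₓ) = √(0.884642/41807) = 0.00460001.
t = (0.0343 − 0.0222) / 0.00460001 = 2.630.
df = n − 2 = 265.
One-sided p ≈ 0.0045, which is < 0.025, so reject H₀.
There is evidence that the true slope on patient age exceeds 0.0222 days per unit.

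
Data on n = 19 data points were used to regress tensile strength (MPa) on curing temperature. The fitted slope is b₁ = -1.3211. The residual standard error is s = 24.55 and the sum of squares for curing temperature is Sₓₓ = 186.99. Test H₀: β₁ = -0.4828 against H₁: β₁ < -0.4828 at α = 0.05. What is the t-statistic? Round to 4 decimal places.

SE(b₁) = s/√Sₓₓ = 24.55/√186.99 = 1.79532.
t = (-1.3211 − (-0.4828)) / 1.79532 = -0.4669.
df = n − 2 = 17.
One-sided p ≈ 0.3232, which is ≥ 0.05, so fail to reject H₀.
The data do not give significant evidence that the true slope on curing temperature is below -0.4828 MPa per unit.

t = -0.4669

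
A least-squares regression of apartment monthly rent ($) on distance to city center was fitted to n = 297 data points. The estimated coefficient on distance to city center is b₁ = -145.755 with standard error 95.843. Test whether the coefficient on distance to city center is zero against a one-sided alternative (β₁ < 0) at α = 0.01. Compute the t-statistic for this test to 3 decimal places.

H₀: β₁ = 0 vs H₁: β₁ < 0.
t = (b₁ − β₁⁰)/SE = -145.755 / 95.843 = -1.521.
df = n − 2 = 297 − 2 = 295.
One-sided p ≈ 0.0647, which is ≥ 0.01, so fail to reject H₀.
The data do not give significant evidence that the true slope on distance to city center is negative.

t = -1.521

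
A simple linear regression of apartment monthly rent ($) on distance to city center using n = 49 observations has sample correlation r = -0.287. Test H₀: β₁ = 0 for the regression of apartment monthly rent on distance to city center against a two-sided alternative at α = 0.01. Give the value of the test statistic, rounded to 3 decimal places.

t = -2.054

t = r·√(n − 2)/√(1 − r²) = -0.287·√47/√0.917631 = -2.054.
df = n − 2 = 47.
Two-sided p ≈ 0.0456, which is ≥ 0.01, so fail to reject H₀.
The data do not give significant evidence of a linear association between distance to city center and apartment monthly rent.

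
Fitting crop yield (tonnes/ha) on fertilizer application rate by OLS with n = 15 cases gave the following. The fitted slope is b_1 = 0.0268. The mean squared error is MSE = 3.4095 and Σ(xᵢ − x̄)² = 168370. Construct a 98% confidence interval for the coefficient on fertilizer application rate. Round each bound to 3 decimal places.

SE(b_1) = √(MSE/Sₓₓ) = √(3.4095/168370) = 0.0045.
df = n − 2 = 13.
t* = t_{0.01, 13} = 2.650309.
Margin = t* × SE = 2.650309 × 0.0045 = 0.01193.
CI: 0.0268 ± 0.01193 → (0.015, 0.039).
With 98% confidence, each one-unit increase in fertilizer application rate is associated with a change of between 0.015 and 0.039 tonnes/ha in crop yield.

(0.015, 0.039)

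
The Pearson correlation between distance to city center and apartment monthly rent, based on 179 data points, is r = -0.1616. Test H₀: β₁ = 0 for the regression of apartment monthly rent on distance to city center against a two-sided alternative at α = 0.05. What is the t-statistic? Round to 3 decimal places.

t = r·√(n − 2)/√(1 − r²) = -0.1616·√177/√0.973885 = -2.179.
df = n − 2 = 177.
Two-sided p ≈ 0.0307, which is < 0.05, so reject H₀.
There is evidence of a linear association between distance to city center and apartment monthly rent.

t = -2.179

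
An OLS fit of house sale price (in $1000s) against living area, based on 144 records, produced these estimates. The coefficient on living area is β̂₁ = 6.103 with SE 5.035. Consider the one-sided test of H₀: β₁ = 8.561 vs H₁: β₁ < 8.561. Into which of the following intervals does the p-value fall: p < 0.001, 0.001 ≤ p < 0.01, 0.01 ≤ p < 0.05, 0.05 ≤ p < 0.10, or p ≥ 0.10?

p ≥ 0.10

t = (6.103 − 8.561) / 5.035 = -0.488.
df = n − 2 = 144 − 2 = 142.
One-sided p = P(T_{142} < t) ≈ 0.3131.
So p ≥ 0.10.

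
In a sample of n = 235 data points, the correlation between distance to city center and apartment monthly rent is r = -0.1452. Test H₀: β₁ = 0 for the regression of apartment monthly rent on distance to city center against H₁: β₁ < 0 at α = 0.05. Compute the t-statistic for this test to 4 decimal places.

t = r·√(n − 2)/√(1 − r²) = -0.1452·√233/√0.978917 = -2.2401.
df = n − 2 = 233.
One-sided p ≈ 0.0130, which is < 0.05, so reject H₀.
There is evidence of a linear association between distance to city center and apartment monthly rent.

t = -2.2401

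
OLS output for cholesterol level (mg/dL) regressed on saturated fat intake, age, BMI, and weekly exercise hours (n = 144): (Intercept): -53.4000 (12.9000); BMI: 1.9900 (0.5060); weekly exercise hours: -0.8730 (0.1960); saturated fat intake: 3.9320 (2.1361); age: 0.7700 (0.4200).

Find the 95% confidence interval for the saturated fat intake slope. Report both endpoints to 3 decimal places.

Read off: b = 3.9320, SE = 2.1361 for saturated fat intake.
df = n − k − 1 = 144 − 4 − 1 = 139.
t* = t_{0.025, 139} = 1.977178.
Margin = t* × SE = 1.977178 × 2.1361 = 4.22345.
CI: 3.9320 ± 4.22345 → (-0.291, 8.155).

(-0.291, 8.155)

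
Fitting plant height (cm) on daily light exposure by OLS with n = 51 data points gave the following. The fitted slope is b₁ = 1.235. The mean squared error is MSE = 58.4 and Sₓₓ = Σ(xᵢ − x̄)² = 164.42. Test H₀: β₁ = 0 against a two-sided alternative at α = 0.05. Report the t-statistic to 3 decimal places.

SE(b₁) = √(MSE/Sₓₓ) = √(58.4/164.42) = 0.595976.
t = 1.235 / 0.595976 = 2.072.
df = n − 2 = 49.
Two-sided p ≈ 0.0435, which is < 0.05, so reject H₀.
There is evidence that daily light exposure is associated with plant height.

t = 2.072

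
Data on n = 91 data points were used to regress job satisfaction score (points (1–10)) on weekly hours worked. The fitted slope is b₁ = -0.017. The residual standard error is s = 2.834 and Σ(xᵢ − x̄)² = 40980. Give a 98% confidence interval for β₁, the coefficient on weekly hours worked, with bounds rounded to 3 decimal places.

(-0.050, 0.016)

SE(b₁) = s/√Sₓₓ = 2.834/√40980 = 0.0139995.
df = n − 2 = 89.
t* = t_{0.01, 89} = 2.368979.
Margin = t* × SE = 2.368979 × 0.0139995 = 0.03316.
CI: -0.017 ± 0.03316 → (-0.050, 0.016).
With 98% confidence, each one-unit increase in weekly hours worked is associated with a change of between -0.050 and 0.016 points (1–10) in job satisfaction score.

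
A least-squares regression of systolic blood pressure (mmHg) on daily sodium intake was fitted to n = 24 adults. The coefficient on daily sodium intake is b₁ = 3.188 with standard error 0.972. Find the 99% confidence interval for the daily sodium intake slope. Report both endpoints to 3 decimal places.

df = n − 2 = 24 − 2 = 22.
t* = t_{0.005, 22} = 2.818756.
Margin = t* × SE = 2.818756 × 0.972 = 2.73983.
CI: 3.188 ± 2.73983 → (0.448, 5.928).
With 99% confidence, each one-unit increase in daily sodium intake is associated with a change of between 0.448 and 5.928 mmHg in systolic blood pressure.

(0.448, 5.928)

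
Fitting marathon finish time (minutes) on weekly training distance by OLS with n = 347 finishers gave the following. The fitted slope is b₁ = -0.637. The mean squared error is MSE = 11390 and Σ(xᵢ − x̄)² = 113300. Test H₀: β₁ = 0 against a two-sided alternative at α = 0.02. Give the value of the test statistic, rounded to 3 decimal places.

SE(b₁) = √(MSE/Sₓₓ) = √(11390/113300) = 0.317064.
t = -0.637 / 0.317064 = -2.009.
df = n − 2 = 345.
Two-sided p ≈ 0.0453, which is ≥ 0.02, so fail to reject H₀.
The data do not give significant evidence of an association between weekly training distance and marathon finish time.

t = -2.009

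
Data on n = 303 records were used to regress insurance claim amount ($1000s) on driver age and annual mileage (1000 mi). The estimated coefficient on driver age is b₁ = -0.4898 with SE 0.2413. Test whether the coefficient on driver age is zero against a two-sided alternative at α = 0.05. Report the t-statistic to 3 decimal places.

H₀: β₁ = 0 vs H₁: β₁ ≠ 0.
t = (b₁ − β₁⁰)/SE = -0.4898 / 0.2413 = -2.030.
df = n − k − 1 = 303 − 2 − 1 = 300.
Two-sided p ≈ 0.0433, which is < 0.05, so reject H₀.
There is evidence that driver age is associated with insurance claim amount, holding the other predictors fixed.

t = -2.030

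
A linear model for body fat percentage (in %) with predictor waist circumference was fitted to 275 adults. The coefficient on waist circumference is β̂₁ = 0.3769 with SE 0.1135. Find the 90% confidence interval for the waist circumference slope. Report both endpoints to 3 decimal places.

(0.190, 0.564)

df = n − 2 = 275 − 2 = 273.
t* = t_{0.05, 273} = 1.650454.
Margin = t* × SE = 1.650454 × 0.1135 = 0.18733.
CI: 0.3769 ± 0.18733 → (0.190, 0.564).
With 90% confidence, each one-unit increase in waist circumference is associated with a change of between 0.190 and 0.564 % in body fat percentage.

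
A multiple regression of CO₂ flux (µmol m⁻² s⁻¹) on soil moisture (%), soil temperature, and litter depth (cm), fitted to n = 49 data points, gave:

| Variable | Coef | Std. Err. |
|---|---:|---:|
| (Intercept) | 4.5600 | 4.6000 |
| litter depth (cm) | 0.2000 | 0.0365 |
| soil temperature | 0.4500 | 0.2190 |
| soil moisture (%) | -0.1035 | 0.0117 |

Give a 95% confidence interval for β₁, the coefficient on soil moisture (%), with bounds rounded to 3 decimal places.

Read off: b = -0.1035, SE = 0.0117 for soil moisture (%).
df = n − k − 1 = 49 − 3 − 1 = 45.
t* = t_{0.025, 45} = 2.014103.
Margin = t* × SE = 2.014103 × 0.0117 = 0.02357.
CI: -0.1035 ± 0.02357 → (-0.127, -0.080).

(-0.127, -0.080)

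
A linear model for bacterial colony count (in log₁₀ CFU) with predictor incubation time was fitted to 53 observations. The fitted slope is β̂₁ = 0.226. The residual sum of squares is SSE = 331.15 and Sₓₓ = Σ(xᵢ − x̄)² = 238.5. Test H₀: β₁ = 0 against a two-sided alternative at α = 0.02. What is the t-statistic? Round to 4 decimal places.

MSE = SSE/(n − 2) = 331.15/51 = 6.49314.
SE(β̂₁) = √(MSE/Sₓₓ) = √(6.49314/238.5) = 0.165.
t = 0.226 / 0.165 = 1.3697.
df = n − 2 = 51.
Two-sided p ≈ 0.1768, which is ≥ 0.02, so fail to reject H₀.
The data do not give significant evidence of an association between incubation time and bacterial colony count.

t = 1.3697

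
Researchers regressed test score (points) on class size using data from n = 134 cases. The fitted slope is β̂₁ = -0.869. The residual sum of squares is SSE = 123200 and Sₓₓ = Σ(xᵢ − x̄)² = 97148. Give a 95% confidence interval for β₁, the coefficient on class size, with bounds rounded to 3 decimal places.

(-1.063, -0.675)

MSE = SSE/(n − 2) = 123200/132 = 933.333.
SE(β̂₁) = √(MSE/Sₓₓ) = √(933.333/97148) = 0.098017.
df = n − 2 = 132.
t* = t_{0.025, 132} = 1.978099.
Margin = t* × SE = 1.978099 × 0.098017 = 0.19389.
CI: -0.869 ± 0.19389 → (-1.063, -0.675).
With 95% confidence, each one-unit increase in class size is associated with a change of between -1.063 and -0.675 points in test score.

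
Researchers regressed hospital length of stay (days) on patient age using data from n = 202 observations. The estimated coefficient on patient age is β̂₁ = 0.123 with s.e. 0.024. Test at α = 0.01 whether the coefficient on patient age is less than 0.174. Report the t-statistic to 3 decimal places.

t = -2.125

H₀: β₁ = 0.174 vs H₁: β₁ < 0.174.
t = (β̂₁ − β₁⁰)/SE = (0.123 − 0.174) / 0.024 = -2.125.
df = n − 2 = 202 − 2 = 200.
One-sided p ≈ 0.0174, which is ≥ 0.01, so fail to reject H₀.
The data do not give significant evidence that the true slope on patient age is below 0.174 days per unit.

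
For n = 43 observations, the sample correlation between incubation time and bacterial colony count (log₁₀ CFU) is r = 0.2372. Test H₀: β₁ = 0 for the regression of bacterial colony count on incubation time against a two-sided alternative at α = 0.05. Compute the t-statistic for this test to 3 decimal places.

t = r·√(n − 2)/√(1 − r²) = 0.2372·√41/√0.943736 = 1.563.
df = n − 2 = 41.
Two-sided p ≈ 0.1256, which is ≥ 0.05, so fail to reject H₀.
The data do not give significant evidence of a linear association between incubation time and bacterial colony count.

t = 1.563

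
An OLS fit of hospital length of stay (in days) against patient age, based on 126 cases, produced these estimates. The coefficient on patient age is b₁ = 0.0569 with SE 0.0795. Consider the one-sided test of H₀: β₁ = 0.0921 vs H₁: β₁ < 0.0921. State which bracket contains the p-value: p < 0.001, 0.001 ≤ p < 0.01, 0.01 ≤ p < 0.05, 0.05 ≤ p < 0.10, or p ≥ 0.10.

p ≥ 0.10

t = (0.0569 − 0.0921) / 0.0795 = -0.443.
df = n − 2 = 126 − 2 = 124.
One-sided p = P(T_{124} < t) ≈ 0.3294.
So p ≥ 0.10.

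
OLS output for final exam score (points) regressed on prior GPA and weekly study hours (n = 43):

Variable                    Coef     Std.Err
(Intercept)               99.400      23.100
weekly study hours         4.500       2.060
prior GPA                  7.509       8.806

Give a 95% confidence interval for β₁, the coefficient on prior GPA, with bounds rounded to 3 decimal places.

Read off: b = 7.509, SE = 8.806 for prior GPA.
df = n − k − 1 = 43 − 2 − 1 = 40.
t* = t_{0.025, 40} = 2.021075.
Margin = t* × SE = 2.021075 × 8.806 = 17.79759.
CI: 7.509 ± 17.79759 → (-10.289, 25.307).

(-10.289, 25.307)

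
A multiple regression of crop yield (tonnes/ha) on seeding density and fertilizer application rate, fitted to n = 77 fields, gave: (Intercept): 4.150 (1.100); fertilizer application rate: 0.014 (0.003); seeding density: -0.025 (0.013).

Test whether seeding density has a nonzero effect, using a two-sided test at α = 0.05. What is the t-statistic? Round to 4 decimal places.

Read off: b = -0.025, SE = 0.013 for seeding density.
H₀: β₁ = 0 vs H₁: β₁ ≠ 0.
t = -0.025 / 0.013 = -1.9231.
df = n − k − 1 = 77 − 2 − 1 = 74.
Two-sided p ≈ 0.0583, which is ≥ 0.05, so fail to reject H₀.
The data do not give significant evidence of an association between seeding density and crop yield, after adjusting for the other predictors.

t = -1.9231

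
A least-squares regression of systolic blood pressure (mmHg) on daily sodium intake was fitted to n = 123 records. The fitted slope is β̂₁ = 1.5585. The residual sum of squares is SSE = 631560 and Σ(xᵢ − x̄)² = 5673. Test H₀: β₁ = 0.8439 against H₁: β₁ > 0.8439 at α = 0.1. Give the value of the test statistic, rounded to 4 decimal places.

MSE = SSE/(n − 2) = 631560/121 = 5219.5.
SE(β̂₁) = √(MSE/Sₓₓ) = √(5219.5/5673) = 0.959198.
t = (1.5585 − 0.8439) / 0.959198 = 0.7450.
df = n − 2 = 121.
One-sided p ≈ 0.2289, which is ≥ 0.1, so fail to reject H₀.
The data do not give significant evidence that the true slope on daily sodium intake exceeds 0.8439 mmHg per unit.

t = 0.7450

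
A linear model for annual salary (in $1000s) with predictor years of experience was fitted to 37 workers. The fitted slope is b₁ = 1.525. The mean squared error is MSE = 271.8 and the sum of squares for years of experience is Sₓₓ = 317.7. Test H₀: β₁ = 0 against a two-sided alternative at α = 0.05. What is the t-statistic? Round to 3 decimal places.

SE(b₁) = √(MSE/Sₓₓ) = √(271.8/317.7) = 0.924945.
t = 1.525 / 0.924945 = 1.649.
df = n − 2 = 35.
Two-sided p ≈ 0.1081, which is ≥ 0.05, so fail to reject H₀.
The data do not give significant evidence of an association between years of experience and annual salary.

t = 1.649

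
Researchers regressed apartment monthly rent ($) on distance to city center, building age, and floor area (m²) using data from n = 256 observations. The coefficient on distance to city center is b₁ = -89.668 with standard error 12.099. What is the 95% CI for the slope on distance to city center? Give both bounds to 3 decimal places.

df = n − k − 1 = 256 − 3 − 1 = 252.
t* = t_{0.025, 252} = 1.969422.
Margin = t* × SE = 1.969422 × 12.099 = 23.82804.
CI: -89.668 ± 23.82804 → (-113.496, -65.840).
With 95% confidence, each one-unit increase in distance to city center is associated with a change of between -113.496 and -65.840 $ in apartment monthly rent, holding the other predictors fixed.

(-113.496, -65.840)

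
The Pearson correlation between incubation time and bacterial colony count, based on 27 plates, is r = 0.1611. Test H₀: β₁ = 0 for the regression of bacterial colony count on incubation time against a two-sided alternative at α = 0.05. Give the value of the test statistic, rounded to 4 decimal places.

t = 0.8162

t = r·√(n − 2)/√(1 − r²) = 0.1611·√25/√0.974047 = 0.8162.
df = n − 2 = 25.
Two-sided p ≈ 0.4221, which is ≥ 0.05, so fail to reject H₀.
The data do not give significant evidence of a linear association between incubation time and bacterial colony count.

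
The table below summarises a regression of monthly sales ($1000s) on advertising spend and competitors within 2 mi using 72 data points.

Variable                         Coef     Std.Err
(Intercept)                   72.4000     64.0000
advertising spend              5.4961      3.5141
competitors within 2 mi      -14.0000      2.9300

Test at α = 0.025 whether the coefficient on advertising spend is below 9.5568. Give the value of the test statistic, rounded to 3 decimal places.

t = -1.156

Read off: b = 5.4961, SE = 3.5141 for advertising spend.
H₀: β₁ = 9.5568 vs H₁: β₁ < 9.5568.
t = (5.4961 − 9.5568) / 3.5141 = -1.156.
df = n − k − 1 = 72 − 2 − 1 = 69.
One-sided p ≈ 0.1259, which is ≥ 0.025, so fail to reject H₀.
The data do not give significant evidence that the true slope on advertising spend is below 9.5568 $1000s per unit, holding the other predictors fixed.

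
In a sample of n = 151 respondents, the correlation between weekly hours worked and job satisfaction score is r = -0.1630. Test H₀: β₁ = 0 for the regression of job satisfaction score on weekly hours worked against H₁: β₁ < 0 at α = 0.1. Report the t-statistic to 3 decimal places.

t = -2.017

t = r·√(n − 2)/√(1 − r²) = -0.1630·√149/√0.973431 = -2.017.
df = n − 2 = 149.
One-sided p ≈ 0.0228, which is < 0.1, so reject H₀.
There is evidence of a linear association between weekly hours worked and job satisfaction score.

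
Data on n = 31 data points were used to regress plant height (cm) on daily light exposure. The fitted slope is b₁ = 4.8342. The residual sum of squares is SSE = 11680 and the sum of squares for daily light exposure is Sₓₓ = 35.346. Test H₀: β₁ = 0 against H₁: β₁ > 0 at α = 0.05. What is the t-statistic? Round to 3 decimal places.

MSE = SSE/(n − 2) = 11680/29 = 402.759.
SE(b₁) = √(MSE/Sₓₓ) = √(402.759/35.346) = 3.37561.
t = 4.8342 / 3.37561 = 1.432.
df = n − 2 = 29.
One-sided p ≈ 0.0814, which is ≥ 0.05, so fail to reject H₀.
The data do not give significant evidence that the true slope on daily light exposure is positive.

t = 1.432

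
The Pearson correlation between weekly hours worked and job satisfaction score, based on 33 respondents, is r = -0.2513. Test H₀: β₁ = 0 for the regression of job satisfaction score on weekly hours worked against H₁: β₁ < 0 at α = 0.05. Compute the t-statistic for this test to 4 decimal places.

t = r·√(n − 2)/√(1 − r²) = -0.2513·√31/√0.936848 = -1.4456.
df = n − 2 = 31.
One-sided p ≈ 0.0792, which is ≥ 0.05, so fail to reject H₀.
The data do not give significant evidence of a linear association between weekly hours worked and job satisfaction score.

t = -1.4456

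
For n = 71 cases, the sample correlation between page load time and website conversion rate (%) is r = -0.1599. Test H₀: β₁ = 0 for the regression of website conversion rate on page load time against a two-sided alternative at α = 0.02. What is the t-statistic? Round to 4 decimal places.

t = -1.3455

t = r·√(n − 2)/√(1 − r²) = -0.1599·√69/√0.974432 = -1.3455.
df = n − 2 = 69.
Two-sided p ≈ 0.1829, which is ≥ 0.02, so fail to reject H₀.
The data do not give significant evidence of a linear association between page load time and website conversion rate.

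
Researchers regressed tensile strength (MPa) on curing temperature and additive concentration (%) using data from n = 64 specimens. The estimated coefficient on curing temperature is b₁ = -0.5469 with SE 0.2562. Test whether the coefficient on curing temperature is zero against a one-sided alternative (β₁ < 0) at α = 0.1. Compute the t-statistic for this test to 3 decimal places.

H₀: β₁ = 0 vs H₁: β₁ < 0.
t = (b₁ − β₁⁰)/SE = -0.5469 / 0.2562 = -2.135.
df = n − k − 1 = 64 − 2 − 1 = 61.
One-sided p ≈ 0.0184, which is < 0.1, so reject H₀.
There is evidence that the true slope on curing temperature is negative, holding the other predictors fixed.

t = -2.135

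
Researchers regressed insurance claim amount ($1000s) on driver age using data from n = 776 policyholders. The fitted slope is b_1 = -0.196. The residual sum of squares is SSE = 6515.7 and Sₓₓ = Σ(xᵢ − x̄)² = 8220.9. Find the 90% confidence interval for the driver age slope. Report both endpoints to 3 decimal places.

MSE = SSE/(n − 2) = 6515.7/774 = 8.41822.
SE(b_1) = √(MSE/Sₓₓ) = √(8.41822/8220.9) = 0.032.
df = n − 2 = 774.
t* = t_{0.05, 774} = 1.646825.
Margin = t* × SE = 1.646825 × 0.032 = 0.05270.
CI: -0.196 ± 0.05270 → (-0.249, -0.143).
With 90% confidence, each one-unit increase in driver age is associated with a change of between -0.249 and -0.143 $1000s in insurance claim amount.

(-0.249, -0.143)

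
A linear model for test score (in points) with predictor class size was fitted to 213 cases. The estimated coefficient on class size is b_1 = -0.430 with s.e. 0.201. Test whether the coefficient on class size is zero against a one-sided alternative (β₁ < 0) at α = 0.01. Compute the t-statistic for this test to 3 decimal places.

t = -2.139

H₀: β₁ = 0 vs H₁: β₁ < 0.
t = (b_1 − β₁⁰)/SE = -0.430 / 0.201 = -2.139.
df = n − 2 = 213 − 2 = 211.
One-sided p ≈ 0.0168, which is ≥ 0.01, so fail to reject H₀.
The data do not give significant evidence that the true slope on class size is negative.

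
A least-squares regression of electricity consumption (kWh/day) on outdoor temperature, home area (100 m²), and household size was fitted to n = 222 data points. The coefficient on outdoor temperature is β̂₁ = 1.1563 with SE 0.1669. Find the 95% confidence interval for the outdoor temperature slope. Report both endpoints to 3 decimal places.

(0.827, 1.485)

df = n − k − 1 = 222 − 3 − 1 = 218.
t* = t_{0.025, 218} = 1.970906.
Margin = t* × SE = 1.970906 × 0.1669 = 0.32894.
CI: 1.1563 ± 0.32894 → (0.827, 1.485).
With 95% confidence, each one-unit increase in outdoor temperature is associated with a change of between 0.827 and 1.485 kWh/day in electricity consumption, holding the other predictors fixed.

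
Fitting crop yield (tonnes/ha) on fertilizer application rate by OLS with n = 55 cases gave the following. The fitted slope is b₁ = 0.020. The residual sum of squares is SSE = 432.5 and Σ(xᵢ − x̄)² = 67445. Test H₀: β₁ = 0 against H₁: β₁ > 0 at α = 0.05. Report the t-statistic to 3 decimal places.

t = 1.818

MSE = SSE/(n − 2) = 432.5/53 = 8.16038.
SE(b₁) = √(MSE/Sₓₓ) = √(8.16038/67445) = 0.0109997.
t = 0.020 / 0.0109997 = 1.818.
df = n − 2 = 53.
One-sided p ≈ 0.0373, which is < 0.05, so reject H₀.
There is evidence that the true slope on fertilizer application rate is positive.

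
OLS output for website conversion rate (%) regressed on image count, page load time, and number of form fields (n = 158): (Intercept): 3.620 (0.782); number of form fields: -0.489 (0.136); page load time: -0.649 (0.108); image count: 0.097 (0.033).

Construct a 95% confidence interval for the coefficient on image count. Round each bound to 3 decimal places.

(0.032, 0.162)

Read off: b = 0.097, SE = 0.033 for image count.
df = n − k − 1 = 158 − 3 − 1 = 154.
t* = t_{0.025, 154} = 1.975488.
Margin = t* × SE = 1.975488 × 0.033 = 0.06519.
CI: 0.097 ± 0.06519 → (0.032, 0.162).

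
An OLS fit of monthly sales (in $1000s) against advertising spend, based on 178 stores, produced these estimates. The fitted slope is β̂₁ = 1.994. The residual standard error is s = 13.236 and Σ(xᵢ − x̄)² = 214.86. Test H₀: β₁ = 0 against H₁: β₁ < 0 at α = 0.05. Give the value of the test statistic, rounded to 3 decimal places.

t = 2.208

SE(β̂₁) = s/√Sₓₓ = 13.236/√214.86 = 0.902982.
t = 1.994 / 0.902982 = 2.208.
df = n − 2 = 176.
One-sided p ≈ 0.9857, which is ≥ 0.05, so fail to reject H₀.
The data do not give significant evidence that the true slope on advertising spend is negative.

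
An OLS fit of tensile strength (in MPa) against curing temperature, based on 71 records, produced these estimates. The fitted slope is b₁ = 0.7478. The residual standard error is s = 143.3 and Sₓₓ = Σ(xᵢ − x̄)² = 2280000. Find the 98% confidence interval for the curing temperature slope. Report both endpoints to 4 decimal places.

(0.5218, 0.9738)

SE(b₁) = s/√Sₓₓ = 143.3/√2280000 = 0.0949027.
df = n − 2 = 69.
t* = t_{0.01, 69} = 2.381615.
Margin = t* × SE = 2.381615 × 0.0949027 = 0.226022.
CI: 0.7478 ± 0.226022 → (0.5218, 0.9738).
With 98% confidence, each one-unit increase in curing temperature is associated with a change of between 0.5218 and 0.9738 MPa in tensile strength.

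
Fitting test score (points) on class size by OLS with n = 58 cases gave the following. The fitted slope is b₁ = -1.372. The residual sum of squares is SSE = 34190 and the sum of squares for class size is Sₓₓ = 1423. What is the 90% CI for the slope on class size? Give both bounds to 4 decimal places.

(-2.4675, -0.2765)

MSE = SSE/(n − 2) = 34190/56 = 610.536.
SE(b₁) = √(MSE/Sₓₓ) = √(610.536/1423) = 0.655018.
df = n − 2 = 56.
t* = t_{0.05, 56} = 1.672522.
Margin = t* × SE = 1.672522 × 0.655018 = 1.095532.
CI: -1.372 ± 1.095532 → (-2.4675, -0.2765).
With 90% confidence, each one-unit increase in class size is associated with a change of between -2.4675 and -0.2765 points in test score.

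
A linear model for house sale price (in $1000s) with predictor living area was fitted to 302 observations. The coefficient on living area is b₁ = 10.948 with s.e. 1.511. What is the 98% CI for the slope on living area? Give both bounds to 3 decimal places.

(7.414, 14.482)

df = n − 2 = 302 − 2 = 300.
t* = t_{0.01, 300} = 2.338842.
Margin = t* × SE = 2.338842 × 1.511 = 3.53399.
CI: 10.948 ± 3.53399 → (7.414, 14.482).
With 98% confidence, each one-unit increase in living area is associated with a change of between 7.414 and 14.482 $1000s in house sale price.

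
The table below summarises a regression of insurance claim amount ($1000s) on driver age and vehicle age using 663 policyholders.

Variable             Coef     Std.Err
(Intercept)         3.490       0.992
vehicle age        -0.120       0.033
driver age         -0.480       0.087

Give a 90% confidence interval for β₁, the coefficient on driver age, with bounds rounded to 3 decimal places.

Read off: b = -0.480, SE = 0.087 for driver age.
df = n − k − 1 = 663 − 2 − 1 = 660.
t* = t_{0.05, 660} = 1.647166.
Margin = t* × SE = 1.647166 × 0.087 = 0.14330.
CI: -0.480 ± 0.14330 → (-0.623, -0.337).

(-0.623, -0.337)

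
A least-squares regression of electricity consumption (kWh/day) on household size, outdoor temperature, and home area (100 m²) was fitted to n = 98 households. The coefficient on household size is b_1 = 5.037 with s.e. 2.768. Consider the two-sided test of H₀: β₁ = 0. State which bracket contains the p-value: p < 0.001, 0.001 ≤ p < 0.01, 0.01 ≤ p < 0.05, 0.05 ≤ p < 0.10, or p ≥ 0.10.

0.05 ≤ p < 0.10

t = 5.037 / 2.768 = 1.820.
df = n − k − 1 = 98 − 3 − 1 = 94.
Two-sided p = 2·P(T_{94} > |t|) ≈ 0.0720.
So 0.05 ≤ p < 0.10.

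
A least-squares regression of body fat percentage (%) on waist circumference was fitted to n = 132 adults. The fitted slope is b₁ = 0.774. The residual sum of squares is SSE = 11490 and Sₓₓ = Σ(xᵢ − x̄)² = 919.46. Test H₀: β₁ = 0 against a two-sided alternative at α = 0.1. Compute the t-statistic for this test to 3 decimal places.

MSE = SSE/(n − 2) = 11490/130 = 88.3846.
SE(b₁) = √(MSE/Sₓₓ) = √(88.3846/919.46) = 0.310043.
t = 0.774 / 0.310043 = 2.496.
df = n − 2 = 130.
Two-sided p ≈ 0.0138, which is < 0.1, so reject H₀.
There is evidence that waist circumference is associated with body fat percentage.

t = 2.496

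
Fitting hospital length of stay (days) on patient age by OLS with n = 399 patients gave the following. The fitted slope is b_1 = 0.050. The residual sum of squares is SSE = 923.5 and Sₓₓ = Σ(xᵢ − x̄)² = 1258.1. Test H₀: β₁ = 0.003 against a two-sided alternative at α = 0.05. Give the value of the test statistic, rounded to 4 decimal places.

t = 1.0930

MSE = SSE/(n − 2) = 923.5/397 = 2.3262.
SE(b_1) = √(MSE/Sₓₓ) = √(2.3262/1258.1) = 0.0429997.
t = (0.050 − 0.003) / 0.0429997 = 1.0930.
df = n − 2 = 397.
Two-sided p ≈ 0.2750, which is ≥ 0.05, so fail to reject H₀.
The data are consistent with a true slope of 0.003 days per unit of patient age.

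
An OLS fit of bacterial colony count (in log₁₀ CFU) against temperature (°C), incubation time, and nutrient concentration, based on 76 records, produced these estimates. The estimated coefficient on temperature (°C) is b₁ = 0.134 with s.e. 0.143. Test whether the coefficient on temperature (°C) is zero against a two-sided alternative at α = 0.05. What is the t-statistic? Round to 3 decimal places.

t = 0.937

H₀: β₁ = 0 vs H₁: β₁ ≠ 0.
t = (b₁ − β₁⁰)/SE = 0.134 / 0.143 = 0.937.
df = n − k − 1 = 76 − 3 − 1 = 72.
Two-sided p ≈ 0.3519, which is ≥ 0.05, so fail to reject H₀.
The data do not give significant evidence of an association between temperature (°C) and bacterial colony count, after adjusting for the other predictors.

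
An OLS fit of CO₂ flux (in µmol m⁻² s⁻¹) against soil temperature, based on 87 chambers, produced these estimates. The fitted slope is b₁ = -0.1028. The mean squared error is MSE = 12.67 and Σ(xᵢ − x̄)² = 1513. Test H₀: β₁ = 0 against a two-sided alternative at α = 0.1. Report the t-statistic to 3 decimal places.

t = -1.123

SE(b₁) = √(MSE/Sₓₓ) = √(12.67/1513) = 0.0915101.
t = -0.1028 / 0.0915101 = -1.123.
df = n − 2 = 85.
Two-sided p ≈ 0.2644, which is ≥ 0.1, so fail to reject H₀.
The data do not give significant evidence of an association between soil temperature and CO₂ flux.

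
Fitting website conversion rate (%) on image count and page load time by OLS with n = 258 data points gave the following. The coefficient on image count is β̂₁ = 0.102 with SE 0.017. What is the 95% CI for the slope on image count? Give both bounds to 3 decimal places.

(0.069, 0.135)

df = n − k − 1 = 258 − 2 − 1 = 255.
t* = t_{0.025, 255} = 1.969311.
Margin = t* × SE = 1.969311 × 0.017 = 0.03348.
CI: 0.102 ± 0.03348 → (0.069, 0.135).
With 95% confidence, each one-unit increase in image count is associated with a change of between 0.069 and 0.135 % in website conversion rate, holding the other predictors fixed.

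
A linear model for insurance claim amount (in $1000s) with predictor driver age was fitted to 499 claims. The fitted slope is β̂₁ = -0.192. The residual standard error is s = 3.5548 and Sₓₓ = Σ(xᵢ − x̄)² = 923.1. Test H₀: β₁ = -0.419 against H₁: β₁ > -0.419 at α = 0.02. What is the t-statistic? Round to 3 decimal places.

SE(β̂₁) = s/√Sₓₓ = 3.5548/√923.1 = 0.117001.
t = (-0.192 − (-0.419)) / 0.117001 = 1.940.
df = n − 2 = 497.
One-sided p ≈ 0.0265, which is ≥ 0.02, so fail to reject H₀.
The data do not give significant evidence that the true slope on driver age exceeds -0.419 $1000s per unit.

t = 1.940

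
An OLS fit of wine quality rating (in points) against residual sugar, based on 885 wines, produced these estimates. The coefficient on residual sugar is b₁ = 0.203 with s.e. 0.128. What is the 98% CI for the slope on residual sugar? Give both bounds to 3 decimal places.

df = n − 2 = 885 − 2 = 883.
t* = t_{0.01, 883} = 2.330578.
Margin = t* × SE = 2.330578 × 0.128 = 0.29831.
CI: 0.203 ± 0.29831 → (-0.095, 0.501).
With 98% confidence, each one-unit increase in residual sugar is associated with a change of between -0.095 and 0.501 points in wine quality rating.

(-0.095, 0.501)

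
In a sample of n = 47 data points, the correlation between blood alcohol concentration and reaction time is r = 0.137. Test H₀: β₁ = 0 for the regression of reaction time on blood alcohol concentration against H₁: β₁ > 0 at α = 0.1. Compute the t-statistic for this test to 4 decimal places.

t = 0.9278

t = r·√(n − 2)/√(1 − r²) = 0.137·√45/√0.981231 = 0.9278.
df = n − 2 = 45.
One-sided p ≈ 0.1792, which is ≥ 0.1, so fail to reject H₀.
The data do not give significant evidence of a linear association between blood alcohol concentration and reaction time.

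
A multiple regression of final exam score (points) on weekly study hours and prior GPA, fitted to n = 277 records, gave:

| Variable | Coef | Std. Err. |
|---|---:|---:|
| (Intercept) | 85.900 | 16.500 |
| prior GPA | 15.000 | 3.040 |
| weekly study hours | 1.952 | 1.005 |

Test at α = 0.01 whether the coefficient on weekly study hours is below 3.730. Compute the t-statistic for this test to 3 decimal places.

Read off: b = 1.952, SE = 1.005 for weekly study hours.
H₀: β₁ = 3.730 vs H₁: β₁ < 3.730.
t = (1.952 − 3.730) / 1.005 = -1.769.
df = n − k − 1 = 277 − 2 − 1 = 274.
One-sided p ≈ 0.0390, which is ≥ 0.01, so fail to reject H₀.
The data do not give significant evidence that the true slope on weekly study hours is below 3.730 points per unit, holding the other predictors fixed.

t = -1.769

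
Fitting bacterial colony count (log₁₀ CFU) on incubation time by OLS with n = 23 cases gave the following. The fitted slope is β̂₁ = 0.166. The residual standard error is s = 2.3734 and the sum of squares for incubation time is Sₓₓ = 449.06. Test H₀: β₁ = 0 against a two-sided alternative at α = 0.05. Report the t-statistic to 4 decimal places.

SE(β̂₁) = s/√Sₓₓ = 2.3734/√449.06 = 0.112.
t = 0.166 / 0.112 = 1.4821.
df = n − 2 = 21.
Two-sided p ≈ 0.1532, which is ≥ 0.05, so fail to reject H₀.
The data do not give significant evidence of an association between incubation time and bacterial colony count.

t = 1.4821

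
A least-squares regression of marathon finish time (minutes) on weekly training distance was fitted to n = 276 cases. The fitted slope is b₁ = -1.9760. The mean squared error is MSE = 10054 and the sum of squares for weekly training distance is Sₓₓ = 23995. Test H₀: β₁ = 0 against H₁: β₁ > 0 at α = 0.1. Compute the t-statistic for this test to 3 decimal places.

t = -3.053

SE(b₁) = √(MSE/Sₓₓ) = √(10054/23995) = 0.647305.
t = -1.9760 / 0.647305 = -3.053.
df = n − 2 = 274.
One-sided p ≈ 0.9988, which is ≥ 0.1, so fail to reject H₀.
The data do not give significant evidence that the true slope on weekly training distance is positive.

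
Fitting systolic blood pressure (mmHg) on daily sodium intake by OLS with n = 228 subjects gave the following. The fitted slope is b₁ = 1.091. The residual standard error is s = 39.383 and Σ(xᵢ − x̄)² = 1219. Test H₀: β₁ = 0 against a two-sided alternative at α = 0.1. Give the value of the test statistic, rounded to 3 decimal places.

SE(b₁) = s/√Sₓₓ = 39.383/√1219 = 1.12799.
t = 1.091 / 1.12799 = 0.967.
df = n − 2 = 226.
Two-sided p ≈ 0.3345, which is ≥ 0.1, so fail to reject H₀.
The data do not give significant evidence of an association between daily sodium intake and systolic blood pressure.

t = 0.967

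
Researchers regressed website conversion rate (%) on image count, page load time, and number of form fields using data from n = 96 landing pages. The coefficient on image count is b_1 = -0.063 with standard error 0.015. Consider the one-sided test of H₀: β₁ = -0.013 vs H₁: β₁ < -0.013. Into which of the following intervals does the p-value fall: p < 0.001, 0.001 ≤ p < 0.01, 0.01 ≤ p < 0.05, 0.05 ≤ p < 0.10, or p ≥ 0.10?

p < 0.001

t = (-0.063 − (-0.013)) / 0.015 = -3.333.
df = n − k − 1 = 96 − 3 − 1 = 92.
One-sided p = P(T_{92} < t) ≈ 0.0006.
So p < 0.001.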